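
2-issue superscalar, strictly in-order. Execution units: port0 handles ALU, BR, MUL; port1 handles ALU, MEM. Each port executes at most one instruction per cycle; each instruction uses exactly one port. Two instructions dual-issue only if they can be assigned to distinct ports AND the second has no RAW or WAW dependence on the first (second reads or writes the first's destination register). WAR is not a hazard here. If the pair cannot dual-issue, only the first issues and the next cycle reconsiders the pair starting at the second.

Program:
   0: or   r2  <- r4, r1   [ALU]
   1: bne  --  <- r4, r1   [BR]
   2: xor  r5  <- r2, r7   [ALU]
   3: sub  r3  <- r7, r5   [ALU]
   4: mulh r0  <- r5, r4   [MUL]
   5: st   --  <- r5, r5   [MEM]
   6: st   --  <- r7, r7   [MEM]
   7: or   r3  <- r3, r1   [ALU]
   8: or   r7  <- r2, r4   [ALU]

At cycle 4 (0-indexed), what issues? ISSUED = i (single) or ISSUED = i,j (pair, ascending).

t=0 i0+i1:or.ALU;bne.BR ; dual
t=1 i2:xor.ALU ; RAW r5
t=2 i3+i4:sub.ALU;mulh.MUL ; dual
t=3 i5:st.MEM ; no-port MEM/MEM
t=4 i6+i7:st.MEM;or.ALU ; dual
t=5 i8:or.ALU ; tail

ISSUED = 6,7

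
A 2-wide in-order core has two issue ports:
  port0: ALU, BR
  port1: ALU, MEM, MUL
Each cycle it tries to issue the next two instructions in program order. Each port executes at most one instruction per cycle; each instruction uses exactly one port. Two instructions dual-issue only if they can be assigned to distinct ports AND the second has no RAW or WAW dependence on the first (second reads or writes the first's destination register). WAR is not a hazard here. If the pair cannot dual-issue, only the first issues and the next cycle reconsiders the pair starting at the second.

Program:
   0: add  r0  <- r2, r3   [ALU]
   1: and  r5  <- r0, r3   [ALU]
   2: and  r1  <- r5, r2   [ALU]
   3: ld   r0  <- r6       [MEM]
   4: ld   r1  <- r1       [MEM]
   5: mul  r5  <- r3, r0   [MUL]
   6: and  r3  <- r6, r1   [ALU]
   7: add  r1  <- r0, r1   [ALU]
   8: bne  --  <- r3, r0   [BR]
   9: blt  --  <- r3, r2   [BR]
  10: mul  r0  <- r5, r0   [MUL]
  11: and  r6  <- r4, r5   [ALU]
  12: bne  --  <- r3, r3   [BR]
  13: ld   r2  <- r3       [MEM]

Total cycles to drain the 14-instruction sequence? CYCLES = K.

CYCLES = 9

[0] i0  add.ALU  -- RAW r0
[1] i1  and.ALU  -- RAW r5
[2] i2,i3  and.ALU ld.MEM  -- dual
[3] i4  ld.MEM  -- no-port MEM/MUL
[4] i5,i6  mul.MUL and.ALU  -- dual
[5] i7,i8  add.ALU bne.BR  -- dual
[6] i9,i10  blt.BR mul.MUL  -- dual
[7] i11,i12  and.ALU bne.BR  -- dual
[8] i13  ld.MEM  -- tail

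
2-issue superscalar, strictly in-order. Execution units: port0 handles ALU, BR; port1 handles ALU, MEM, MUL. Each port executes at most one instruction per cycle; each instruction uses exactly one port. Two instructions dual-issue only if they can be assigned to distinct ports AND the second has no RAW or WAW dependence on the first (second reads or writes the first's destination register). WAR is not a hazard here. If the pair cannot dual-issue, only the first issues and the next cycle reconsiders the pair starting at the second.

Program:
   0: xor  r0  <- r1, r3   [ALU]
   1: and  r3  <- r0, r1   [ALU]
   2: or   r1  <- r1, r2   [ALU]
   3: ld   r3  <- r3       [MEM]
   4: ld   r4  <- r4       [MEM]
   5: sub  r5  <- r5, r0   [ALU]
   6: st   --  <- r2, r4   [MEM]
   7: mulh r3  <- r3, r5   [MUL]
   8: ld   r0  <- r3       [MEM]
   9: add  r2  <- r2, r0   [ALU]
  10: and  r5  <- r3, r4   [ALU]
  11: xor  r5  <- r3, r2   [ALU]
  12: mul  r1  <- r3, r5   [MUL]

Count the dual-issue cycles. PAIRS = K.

  cy0 -> i0 (xor.ALU) RAW r0
  cy1 -> i1+i2 (and.ALU+or.ALU) 2-wide
  cy2 -> i3 (ld.MEM) no-port MEM/MEM
  cy3 -> i4+i5 (ld.MEM+sub.ALU) 2-wide
  cy4 -> i6 (st.MEM) no-port MEM/MUL
  cy5 -> i7 (mulh.MUL) no-port MUL/MEM
  cy6 -> i8 (ld.MEM) RAW r0
  cy7 -> i9+i10 (add.ALU+and.ALU) 2-wide
  cy8 -> i11 (xor.ALU) RAW r5
  cy9 -> i12 (mul.MUL) tail

PAIRS = 3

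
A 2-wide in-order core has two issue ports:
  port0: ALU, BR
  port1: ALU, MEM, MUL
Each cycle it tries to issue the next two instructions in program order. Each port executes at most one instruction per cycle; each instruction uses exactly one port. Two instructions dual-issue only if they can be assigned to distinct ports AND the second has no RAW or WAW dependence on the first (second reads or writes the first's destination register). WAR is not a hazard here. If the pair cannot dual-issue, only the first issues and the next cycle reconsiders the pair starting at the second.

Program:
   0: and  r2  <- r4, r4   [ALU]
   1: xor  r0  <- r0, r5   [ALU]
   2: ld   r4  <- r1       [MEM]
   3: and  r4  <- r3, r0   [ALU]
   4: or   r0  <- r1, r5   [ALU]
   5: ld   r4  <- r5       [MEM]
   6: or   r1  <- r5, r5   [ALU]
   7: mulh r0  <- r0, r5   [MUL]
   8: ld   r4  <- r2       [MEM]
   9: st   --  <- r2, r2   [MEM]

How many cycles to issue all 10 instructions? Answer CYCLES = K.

CYCLES = 7

[0] i0&i1  and.ALU+xor.ALU  -- pair
[1] i2  ld.MEM  -- WAW r4
[2] i3&i4  and.ALU+or.ALU  -- pair
[3] i5&i6  ld.MEM+or.ALU  -- pair
[4] i7  mulh.MUL  -- no-port MUL/MEM
[5] i8  ld.MEM  -- no-port MEM/MEM
[6] i9  st.MEM  -- tail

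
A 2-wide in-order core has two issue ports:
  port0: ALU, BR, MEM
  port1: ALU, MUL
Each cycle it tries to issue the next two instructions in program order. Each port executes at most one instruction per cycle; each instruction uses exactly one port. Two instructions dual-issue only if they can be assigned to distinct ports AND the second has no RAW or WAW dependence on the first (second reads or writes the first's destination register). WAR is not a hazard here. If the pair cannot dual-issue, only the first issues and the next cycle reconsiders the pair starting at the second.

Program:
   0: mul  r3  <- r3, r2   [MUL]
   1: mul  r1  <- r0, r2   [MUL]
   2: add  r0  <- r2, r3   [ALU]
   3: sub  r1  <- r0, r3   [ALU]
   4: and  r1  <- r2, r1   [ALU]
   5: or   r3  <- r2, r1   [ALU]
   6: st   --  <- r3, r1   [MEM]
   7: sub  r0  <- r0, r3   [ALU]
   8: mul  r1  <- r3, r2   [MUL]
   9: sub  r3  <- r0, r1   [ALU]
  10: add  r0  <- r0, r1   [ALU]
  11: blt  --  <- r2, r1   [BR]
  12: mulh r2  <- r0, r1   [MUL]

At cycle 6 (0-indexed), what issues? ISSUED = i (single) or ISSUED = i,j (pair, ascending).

0. mul.MUL @i0  | no-port MUL/MUL
1. mul.MUL add.ALU @i1/i2  | 2-wide
2. sub.ALU @i3  | RAW+WAW r1
3. and.ALU @i4  | RAW r1
4. or.ALU @i5  | RAW r3
5. st.MEM sub.ALU @i6/i7  | 2-wide
6. mul.MUL @i8  | RAW r1
7. sub.ALU add.ALU @i9/i10  | 2-wide
8. blt.BR mulh.MUL @i11/i12  | 2-wide

ISSUED = 8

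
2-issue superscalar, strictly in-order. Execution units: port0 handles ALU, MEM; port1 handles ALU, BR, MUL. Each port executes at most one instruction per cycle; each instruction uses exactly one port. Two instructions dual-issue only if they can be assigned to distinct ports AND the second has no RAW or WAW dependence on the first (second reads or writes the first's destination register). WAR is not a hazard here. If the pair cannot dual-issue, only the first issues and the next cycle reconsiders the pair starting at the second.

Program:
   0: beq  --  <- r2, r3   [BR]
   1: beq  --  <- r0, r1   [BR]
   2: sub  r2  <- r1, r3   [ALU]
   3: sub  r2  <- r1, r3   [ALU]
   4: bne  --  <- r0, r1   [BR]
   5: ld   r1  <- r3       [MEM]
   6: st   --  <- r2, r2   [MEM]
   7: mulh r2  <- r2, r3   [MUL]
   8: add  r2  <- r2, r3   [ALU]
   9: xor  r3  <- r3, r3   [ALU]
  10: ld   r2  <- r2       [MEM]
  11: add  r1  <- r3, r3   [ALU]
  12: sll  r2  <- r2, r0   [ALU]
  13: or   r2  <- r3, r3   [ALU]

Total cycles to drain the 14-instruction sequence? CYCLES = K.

0. beq.BR @i0  | no-port BR/BR
1. beq.BR/sub.ALU @i1,i2  | 2-wide
2. sub.ALU/bne.BR @i3,i4  | 2-wide
3. ld.MEM @i5  | no-port MEM/MEM
4. st.MEM/mulh.MUL @i6,i7  | 2-wide
5. add.ALU/xor.ALU @i8,i9  | 2-wide
6. ld.MEM/add.ALU @i10,i11  | 2-wide
7. sll.ALU @i12  | WAW r2
8. or.ALU @i13  | tail

CYCLES = 9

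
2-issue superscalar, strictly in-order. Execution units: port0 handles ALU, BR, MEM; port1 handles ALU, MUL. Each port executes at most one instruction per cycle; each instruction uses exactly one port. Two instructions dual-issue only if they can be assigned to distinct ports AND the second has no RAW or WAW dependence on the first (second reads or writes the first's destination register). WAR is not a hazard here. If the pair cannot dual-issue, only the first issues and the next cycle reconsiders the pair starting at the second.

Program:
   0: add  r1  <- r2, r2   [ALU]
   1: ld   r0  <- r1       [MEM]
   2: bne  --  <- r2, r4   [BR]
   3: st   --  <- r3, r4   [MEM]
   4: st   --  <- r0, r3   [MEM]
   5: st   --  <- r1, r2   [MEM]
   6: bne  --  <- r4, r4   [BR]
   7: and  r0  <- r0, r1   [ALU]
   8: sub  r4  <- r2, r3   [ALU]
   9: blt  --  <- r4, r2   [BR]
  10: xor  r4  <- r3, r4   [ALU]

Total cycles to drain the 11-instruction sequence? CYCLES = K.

0. add @i0  | RAW r1
1. ld @i1  | no-port MEM/BR
2. bne @i2  | no-port BR/MEM
3. st @i3  | no-port MEM/MEM
4. st @i4  | no-port MEM/MEM
5. st @i5  | no-port MEM/BR
6. bne+and @i6&i7  | 2-wide
7. sub @i8  | RAW r4
8. blt+xor @i9&i10  | 2-wide

CYCLES = 9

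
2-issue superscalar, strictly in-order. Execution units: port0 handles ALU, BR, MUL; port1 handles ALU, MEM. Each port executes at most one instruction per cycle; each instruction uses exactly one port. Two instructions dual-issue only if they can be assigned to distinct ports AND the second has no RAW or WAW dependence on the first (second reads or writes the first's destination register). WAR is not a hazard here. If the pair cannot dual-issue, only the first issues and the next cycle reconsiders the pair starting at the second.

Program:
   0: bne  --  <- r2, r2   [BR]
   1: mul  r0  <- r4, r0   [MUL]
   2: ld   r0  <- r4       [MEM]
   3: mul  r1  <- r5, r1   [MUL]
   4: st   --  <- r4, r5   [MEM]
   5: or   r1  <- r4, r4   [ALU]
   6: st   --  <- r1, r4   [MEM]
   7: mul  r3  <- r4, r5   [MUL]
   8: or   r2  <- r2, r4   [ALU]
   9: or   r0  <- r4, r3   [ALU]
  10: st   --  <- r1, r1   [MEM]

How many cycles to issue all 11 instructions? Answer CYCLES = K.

CYCLES = 7

  cy0 -> i0 (bne) no-port BR/MUL
  cy1 -> i1 (mul) WAW r0
  cy2 -> i2&i3 (ld mul) dual
  cy3 -> i4&i5 (st or) dual
  cy4 -> i6&i7 (st mul) dual
  cy5 -> i8&i9 (or or) dual
  cy6 -> i10 (st) tail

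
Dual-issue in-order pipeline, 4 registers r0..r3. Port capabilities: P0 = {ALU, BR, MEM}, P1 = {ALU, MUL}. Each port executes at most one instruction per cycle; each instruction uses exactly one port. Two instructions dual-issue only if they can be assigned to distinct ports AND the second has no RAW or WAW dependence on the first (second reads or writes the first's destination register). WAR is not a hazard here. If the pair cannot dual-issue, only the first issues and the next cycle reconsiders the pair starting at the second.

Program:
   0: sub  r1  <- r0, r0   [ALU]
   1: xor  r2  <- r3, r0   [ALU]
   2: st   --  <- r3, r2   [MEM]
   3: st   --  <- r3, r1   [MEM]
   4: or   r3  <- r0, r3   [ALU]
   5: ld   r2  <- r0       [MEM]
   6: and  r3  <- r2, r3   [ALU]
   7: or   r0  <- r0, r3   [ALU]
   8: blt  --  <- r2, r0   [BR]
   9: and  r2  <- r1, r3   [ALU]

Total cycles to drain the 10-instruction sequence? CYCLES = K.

[0] i0&i1  sub.ALU xor.ALU  -- pair
[1] i2  st.MEM  -- no-port MEM/MEM
[2] i3&i4  st.MEM or.ALU  -- pair
[3] i5  ld.MEM  -- RAW r2
[4] i6  and.ALU  -- RAW r3
[5] i7  or.ALU  -- RAW r0
[6] i8&i9  blt.BR and.ALU  -- pair

CYCLES = 7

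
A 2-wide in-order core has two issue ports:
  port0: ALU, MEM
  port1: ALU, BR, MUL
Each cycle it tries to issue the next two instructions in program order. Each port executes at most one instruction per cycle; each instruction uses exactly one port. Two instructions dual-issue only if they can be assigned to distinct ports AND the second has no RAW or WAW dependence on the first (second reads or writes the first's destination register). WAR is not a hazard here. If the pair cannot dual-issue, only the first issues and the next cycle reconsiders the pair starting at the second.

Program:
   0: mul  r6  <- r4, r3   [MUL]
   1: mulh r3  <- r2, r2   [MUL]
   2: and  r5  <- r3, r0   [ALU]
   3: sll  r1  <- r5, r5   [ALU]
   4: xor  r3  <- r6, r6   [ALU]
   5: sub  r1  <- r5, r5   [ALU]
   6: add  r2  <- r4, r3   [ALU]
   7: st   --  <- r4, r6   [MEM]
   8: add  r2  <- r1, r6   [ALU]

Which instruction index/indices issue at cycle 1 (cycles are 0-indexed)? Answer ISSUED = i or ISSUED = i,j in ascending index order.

c0: i0 mul  no-port MUL/MUL
c1: i1 mulh  RAW r3
c2: i2 and  RAW r5
c3: i3,i4 sll+xor  dual
c4: i5,i6 sub+add  dual
c5: i7,i8 st+add  dual

ISSUED = 1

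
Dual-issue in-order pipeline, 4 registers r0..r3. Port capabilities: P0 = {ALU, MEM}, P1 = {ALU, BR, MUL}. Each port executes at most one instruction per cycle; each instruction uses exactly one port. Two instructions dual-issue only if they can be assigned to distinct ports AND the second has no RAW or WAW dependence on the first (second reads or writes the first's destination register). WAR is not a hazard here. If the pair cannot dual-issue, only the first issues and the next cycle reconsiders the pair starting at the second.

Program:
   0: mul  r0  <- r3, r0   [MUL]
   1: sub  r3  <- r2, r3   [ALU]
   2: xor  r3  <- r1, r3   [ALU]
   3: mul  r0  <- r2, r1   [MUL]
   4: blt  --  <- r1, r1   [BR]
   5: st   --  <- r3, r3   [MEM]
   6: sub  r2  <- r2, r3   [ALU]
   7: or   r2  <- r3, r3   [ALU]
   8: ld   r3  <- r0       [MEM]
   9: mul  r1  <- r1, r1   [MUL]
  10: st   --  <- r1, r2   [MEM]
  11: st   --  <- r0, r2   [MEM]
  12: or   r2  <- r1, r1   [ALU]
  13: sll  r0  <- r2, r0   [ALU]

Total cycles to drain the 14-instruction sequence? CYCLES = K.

[0] i0+i1  mul.MUL+sub.ALU  -- 2-wide
[1] i2+i3  xor.ALU+mul.MUL  -- 2-wide
[2] i4+i5  blt.BR+st.MEM  -- 2-wide
[3] i6  sub.ALU  -- WAW r2
[4] i7+i8  or.ALU+ld.MEM  -- 2-wide
[5] i9  mul.MUL  -- RAW r1
[6] i10  st.MEM  -- no-port MEM/MEM
[7] i11+i12  st.MEM+or.ALU  -- 2-wide
[8] i13  sll.ALU  -- tail

CYCLES = 9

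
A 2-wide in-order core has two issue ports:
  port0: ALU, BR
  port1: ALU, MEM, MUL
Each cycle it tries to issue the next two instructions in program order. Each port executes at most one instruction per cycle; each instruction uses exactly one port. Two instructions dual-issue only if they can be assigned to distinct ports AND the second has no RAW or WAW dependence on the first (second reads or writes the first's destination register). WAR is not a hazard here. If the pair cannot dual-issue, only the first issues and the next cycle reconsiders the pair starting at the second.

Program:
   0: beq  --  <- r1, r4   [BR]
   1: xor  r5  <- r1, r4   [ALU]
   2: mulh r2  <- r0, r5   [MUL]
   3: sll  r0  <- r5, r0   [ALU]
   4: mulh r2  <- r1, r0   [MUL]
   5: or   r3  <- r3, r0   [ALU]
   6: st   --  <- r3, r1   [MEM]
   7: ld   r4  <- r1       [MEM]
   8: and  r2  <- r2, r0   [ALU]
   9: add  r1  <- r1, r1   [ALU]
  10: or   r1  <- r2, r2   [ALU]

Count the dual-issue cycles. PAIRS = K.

PAIRS = 4

t=0 i0+i1:beq.BR+xor.ALU ; pair
t=1 i2+i3:mulh.MUL+sll.ALU ; pair
t=2 i4+i5:mulh.MUL+or.ALU ; pair
t=3 i6:st.MEM ; no-port MEM/MEM
t=4 i7+i8:ld.MEM+and.ALU ; pair
t=5 i9:add.ALU ; WAW r1
t=6 i10:or.ALU ; tail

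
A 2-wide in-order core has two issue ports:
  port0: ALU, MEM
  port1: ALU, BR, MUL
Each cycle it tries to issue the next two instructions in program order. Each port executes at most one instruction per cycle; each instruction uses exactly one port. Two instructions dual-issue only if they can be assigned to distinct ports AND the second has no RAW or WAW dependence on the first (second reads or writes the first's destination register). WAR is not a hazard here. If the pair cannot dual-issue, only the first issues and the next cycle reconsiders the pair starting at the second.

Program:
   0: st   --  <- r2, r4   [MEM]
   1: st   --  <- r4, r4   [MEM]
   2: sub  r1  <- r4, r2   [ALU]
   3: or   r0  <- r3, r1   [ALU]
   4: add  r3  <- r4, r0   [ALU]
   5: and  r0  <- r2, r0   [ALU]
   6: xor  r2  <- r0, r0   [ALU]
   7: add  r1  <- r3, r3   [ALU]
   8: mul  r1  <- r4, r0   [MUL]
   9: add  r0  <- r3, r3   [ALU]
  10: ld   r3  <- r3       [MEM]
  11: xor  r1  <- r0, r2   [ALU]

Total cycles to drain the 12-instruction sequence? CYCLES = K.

CYCLES = 7

t=0 i0:st ; no-port MEM/MEM
t=1 i1+i2:st;sub ; pair
t=2 i3:or ; RAW r0
t=3 i4+i5:add;and ; pair
t=4 i6+i7:xor;add ; pair
t=5 i8+i9:mul;add ; pair
t=6 i10+i11:ld;xor ; pair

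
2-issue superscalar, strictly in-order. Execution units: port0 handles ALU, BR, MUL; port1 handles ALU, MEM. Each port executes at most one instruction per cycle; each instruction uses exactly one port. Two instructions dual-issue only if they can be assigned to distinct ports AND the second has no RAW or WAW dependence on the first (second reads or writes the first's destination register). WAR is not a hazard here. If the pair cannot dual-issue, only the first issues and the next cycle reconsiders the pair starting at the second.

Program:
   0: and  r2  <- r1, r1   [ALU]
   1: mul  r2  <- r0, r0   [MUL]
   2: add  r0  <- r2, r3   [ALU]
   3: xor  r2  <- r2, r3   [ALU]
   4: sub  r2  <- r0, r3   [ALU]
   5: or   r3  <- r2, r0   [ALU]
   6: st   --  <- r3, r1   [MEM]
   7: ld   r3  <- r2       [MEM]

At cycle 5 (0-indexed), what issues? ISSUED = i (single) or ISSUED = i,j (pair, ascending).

ISSUED = 6

  cy0 -> i0 (and.ALU) WAW r2
  cy1 -> i1 (mul.MUL) RAW r2
  cy2 -> i2,i3 (add.ALU/xor.ALU) 2-wide
  cy3 -> i4 (sub.ALU) RAW r2
  cy4 -> i5 (or.ALU) RAW r3
  cy5 -> i6 (st.MEM) no-port MEM/MEM
  cy6 -> i7 (ld.MEM) tail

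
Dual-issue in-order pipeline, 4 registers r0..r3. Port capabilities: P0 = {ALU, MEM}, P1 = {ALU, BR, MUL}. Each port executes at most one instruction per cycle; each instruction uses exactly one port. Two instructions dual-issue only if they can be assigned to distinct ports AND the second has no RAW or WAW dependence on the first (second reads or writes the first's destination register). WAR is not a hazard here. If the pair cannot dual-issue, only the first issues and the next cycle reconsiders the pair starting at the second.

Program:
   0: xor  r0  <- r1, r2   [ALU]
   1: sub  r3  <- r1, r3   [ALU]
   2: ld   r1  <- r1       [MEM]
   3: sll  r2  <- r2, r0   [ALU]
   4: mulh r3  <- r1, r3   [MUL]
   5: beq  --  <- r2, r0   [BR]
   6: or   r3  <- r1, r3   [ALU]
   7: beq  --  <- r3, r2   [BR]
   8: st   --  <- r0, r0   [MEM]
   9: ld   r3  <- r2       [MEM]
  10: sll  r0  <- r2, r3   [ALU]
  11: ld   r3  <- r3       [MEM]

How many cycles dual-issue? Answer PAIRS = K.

0. xor+sub @i0+i1  | pair
1. ld+sll @i2+i3  | pair
2. mulh @i4  | no-port MUL/BR
3. beq+or @i5+i6  | pair
4. beq+st @i7+i8  | pair
5. ld @i9  | RAW r3
6. sll+ld @i10+i11  | pair

PAIRS = 5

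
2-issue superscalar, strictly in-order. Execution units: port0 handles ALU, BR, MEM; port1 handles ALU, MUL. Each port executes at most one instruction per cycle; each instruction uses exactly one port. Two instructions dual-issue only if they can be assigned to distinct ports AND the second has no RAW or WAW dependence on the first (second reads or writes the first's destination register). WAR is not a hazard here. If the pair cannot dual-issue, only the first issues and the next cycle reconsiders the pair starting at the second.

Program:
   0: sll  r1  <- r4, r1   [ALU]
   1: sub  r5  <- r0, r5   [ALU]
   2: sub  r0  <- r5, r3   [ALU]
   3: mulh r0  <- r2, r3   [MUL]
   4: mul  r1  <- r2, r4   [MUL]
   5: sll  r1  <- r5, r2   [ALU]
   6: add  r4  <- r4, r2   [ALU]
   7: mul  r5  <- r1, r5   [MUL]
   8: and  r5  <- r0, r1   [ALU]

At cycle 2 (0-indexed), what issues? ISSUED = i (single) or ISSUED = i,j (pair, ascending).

ISSUED = 3

#0 head=0: sll;sub i0,i1 2-wide
#1 head=2: sub i2 WAW r0
#2 head=3: mulh i3 no-port MUL/MUL
#3 head=4: mul i4 WAW r1
#4 head=5: sll;add i5,i6 2-wide
#5 head=7: mul i7 WAW r5
#6 head=8: and i8 tail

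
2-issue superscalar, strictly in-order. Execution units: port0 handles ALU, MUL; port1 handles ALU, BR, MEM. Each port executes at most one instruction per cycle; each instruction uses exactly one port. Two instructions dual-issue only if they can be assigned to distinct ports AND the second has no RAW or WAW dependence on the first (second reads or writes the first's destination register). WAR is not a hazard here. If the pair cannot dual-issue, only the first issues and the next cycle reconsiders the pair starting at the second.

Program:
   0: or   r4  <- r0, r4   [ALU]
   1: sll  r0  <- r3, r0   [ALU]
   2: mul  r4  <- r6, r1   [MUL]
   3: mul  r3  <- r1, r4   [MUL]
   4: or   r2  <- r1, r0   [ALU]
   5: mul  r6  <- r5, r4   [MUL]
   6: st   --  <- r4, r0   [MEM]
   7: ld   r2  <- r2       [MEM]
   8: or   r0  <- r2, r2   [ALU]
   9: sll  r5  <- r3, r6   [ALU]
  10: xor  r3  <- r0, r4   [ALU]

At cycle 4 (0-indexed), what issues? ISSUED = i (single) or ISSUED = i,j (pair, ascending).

  cy0 -> i0,i1 (or.ALU;sll.ALU) 2-wide
  cy1 -> i2 (mul.MUL) no-port MUL/MUL
  cy2 -> i3,i4 (mul.MUL;or.ALU) 2-wide
  cy3 -> i5,i6 (mul.MUL;st.MEM) 2-wide
  cy4 -> i7 (ld.MEM) RAW r2
  cy5 -> i8,i9 (or.ALU;sll.ALU) 2-wide
  cy6 -> i10 (xor.ALU) tail

ISSUED = 7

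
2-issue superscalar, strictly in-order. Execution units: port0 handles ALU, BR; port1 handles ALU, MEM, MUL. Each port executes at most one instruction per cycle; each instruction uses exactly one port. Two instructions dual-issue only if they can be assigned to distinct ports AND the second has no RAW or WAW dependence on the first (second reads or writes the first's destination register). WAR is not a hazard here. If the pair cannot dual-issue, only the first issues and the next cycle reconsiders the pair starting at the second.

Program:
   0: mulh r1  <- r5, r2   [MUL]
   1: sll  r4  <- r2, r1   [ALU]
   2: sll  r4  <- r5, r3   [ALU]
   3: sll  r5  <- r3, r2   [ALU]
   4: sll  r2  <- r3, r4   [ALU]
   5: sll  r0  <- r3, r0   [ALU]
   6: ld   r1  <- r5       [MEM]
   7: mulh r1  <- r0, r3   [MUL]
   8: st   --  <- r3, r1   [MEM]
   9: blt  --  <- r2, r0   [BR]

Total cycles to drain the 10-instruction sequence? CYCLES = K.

t=0 i0:mulh.MUL ; RAW r1
t=1 i1:sll.ALU ; WAW r4
t=2 i2&i3:sll.ALU+sll.ALU ; pair
t=3 i4&i5:sll.ALU+sll.ALU ; pair
t=4 i6:ld.MEM ; no-port MEM/MUL
t=5 i7:mulh.MUL ; no-port MUL/MEM
t=6 i8&i9:st.MEM+blt.BR ; pair

CYCLES = 7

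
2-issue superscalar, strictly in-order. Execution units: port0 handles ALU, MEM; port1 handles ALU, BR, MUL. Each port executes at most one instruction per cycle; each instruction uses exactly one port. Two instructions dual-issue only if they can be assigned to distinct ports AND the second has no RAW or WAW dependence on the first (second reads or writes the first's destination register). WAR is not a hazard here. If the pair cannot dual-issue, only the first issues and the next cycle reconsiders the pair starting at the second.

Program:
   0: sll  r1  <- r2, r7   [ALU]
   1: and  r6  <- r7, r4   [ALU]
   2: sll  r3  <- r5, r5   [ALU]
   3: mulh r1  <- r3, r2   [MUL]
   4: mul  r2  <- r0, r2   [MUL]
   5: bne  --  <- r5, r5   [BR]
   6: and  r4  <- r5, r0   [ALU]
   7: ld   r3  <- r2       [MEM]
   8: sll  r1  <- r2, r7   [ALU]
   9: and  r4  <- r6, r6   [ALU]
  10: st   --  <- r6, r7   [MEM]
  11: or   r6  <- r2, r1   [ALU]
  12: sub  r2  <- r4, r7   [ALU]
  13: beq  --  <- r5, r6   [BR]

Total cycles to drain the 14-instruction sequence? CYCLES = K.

[0] i0&i1  sll and  -- 2-wide
[1] i2  sll  -- RAW r3
[2] i3  mulh  -- no-port MUL/MUL
[3] i4  mul  -- no-port MUL/BR
[4] i5&i6  bne and  -- 2-wide
[5] i7&i8  ld sll  -- 2-wide
[6] i9&i10  and st  -- 2-wide
[7] i11&i12  or sub  -- 2-wide
[8] i13  beq  -- tail

CYCLES = 9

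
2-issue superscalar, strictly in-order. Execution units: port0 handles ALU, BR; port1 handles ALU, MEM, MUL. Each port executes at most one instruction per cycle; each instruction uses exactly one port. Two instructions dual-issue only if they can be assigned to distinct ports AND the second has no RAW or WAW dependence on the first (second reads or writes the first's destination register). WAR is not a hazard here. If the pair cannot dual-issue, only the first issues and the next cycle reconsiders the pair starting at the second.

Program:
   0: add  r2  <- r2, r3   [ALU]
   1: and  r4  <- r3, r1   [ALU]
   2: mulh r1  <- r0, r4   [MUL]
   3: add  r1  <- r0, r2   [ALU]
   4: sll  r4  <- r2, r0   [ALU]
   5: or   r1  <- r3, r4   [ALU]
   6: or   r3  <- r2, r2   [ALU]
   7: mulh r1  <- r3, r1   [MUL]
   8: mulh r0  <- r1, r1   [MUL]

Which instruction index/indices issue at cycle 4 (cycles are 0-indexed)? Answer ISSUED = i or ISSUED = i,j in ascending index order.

ISSUED = 7

  cy0 -> i0/i1 (add.ALU+and.ALU) pair
  cy1 -> i2 (mulh.MUL) WAW r1
  cy2 -> i3/i4 (add.ALU+sll.ALU) pair
  cy3 -> i5/i6 (or.ALU+or.ALU) pair
  cy4 -> i7 (mulh.MUL) no-port MUL/MUL
  cy5 -> i8 (mulh.MUL) tail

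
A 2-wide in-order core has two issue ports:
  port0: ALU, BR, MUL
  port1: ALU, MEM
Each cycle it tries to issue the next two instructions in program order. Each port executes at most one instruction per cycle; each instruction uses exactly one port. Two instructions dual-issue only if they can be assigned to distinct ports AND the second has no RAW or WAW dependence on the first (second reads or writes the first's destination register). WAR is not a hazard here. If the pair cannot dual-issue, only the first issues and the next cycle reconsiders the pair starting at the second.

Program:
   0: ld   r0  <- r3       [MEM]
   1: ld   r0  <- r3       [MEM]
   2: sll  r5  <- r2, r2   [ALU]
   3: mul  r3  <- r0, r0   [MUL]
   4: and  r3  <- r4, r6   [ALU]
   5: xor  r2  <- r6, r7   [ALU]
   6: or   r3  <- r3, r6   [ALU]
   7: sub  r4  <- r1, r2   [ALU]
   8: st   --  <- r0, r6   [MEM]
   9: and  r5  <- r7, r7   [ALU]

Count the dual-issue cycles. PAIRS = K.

[0] i0  ld.MEM  -- no-port MEM/MEM
[1] i1&i2  ld.MEM;sll.ALU  -- pair
[2] i3  mul.MUL  -- WAW r3
[3] i4&i5  and.ALU;xor.ALU  -- pair
[4] i6&i7  or.ALU;sub.ALU  -- pair
[5] i8&i9  st.MEM;and.ALU  -- pair

PAIRS = 4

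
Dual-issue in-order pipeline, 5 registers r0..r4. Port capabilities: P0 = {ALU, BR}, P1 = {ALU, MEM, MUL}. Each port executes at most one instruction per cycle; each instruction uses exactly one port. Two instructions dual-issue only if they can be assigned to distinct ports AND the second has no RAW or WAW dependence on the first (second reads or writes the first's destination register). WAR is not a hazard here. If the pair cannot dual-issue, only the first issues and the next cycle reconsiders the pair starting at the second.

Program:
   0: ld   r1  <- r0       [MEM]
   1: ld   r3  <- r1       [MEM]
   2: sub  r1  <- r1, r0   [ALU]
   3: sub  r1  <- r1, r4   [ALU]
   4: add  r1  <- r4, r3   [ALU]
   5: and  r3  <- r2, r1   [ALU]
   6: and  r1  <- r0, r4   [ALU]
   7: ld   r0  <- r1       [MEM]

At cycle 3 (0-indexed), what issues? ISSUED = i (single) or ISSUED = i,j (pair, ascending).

ISSUED = 4

  cy0 -> i0 (ld.MEM) no-port MEM/MEM
  cy1 -> i1/i2 (ld.MEM;sub.ALU) 2-wide
  cy2 -> i3 (sub.ALU) WAW r1
  cy3 -> i4 (add.ALU) RAW r1
  cy4 -> i5/i6 (and.ALU;and.ALU) 2-wide
  cy5 -> i7 (ld.MEM) tail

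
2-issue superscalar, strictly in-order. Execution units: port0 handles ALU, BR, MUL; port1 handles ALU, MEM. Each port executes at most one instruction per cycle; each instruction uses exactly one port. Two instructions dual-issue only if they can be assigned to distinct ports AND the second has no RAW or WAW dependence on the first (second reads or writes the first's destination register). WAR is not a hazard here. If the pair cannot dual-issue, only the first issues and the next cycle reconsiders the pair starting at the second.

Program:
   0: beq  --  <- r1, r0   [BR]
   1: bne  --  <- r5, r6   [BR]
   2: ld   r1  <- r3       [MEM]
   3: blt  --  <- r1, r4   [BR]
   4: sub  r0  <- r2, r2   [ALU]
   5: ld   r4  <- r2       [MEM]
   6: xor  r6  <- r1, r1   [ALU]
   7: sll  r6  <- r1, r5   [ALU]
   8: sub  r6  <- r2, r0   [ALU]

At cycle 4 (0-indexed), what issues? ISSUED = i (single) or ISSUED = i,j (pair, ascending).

ISSUED = 7

[0] i0  beq.BR  -- no-port BR/BR
[1] i1,i2  bne.BR;ld.MEM  -- dual
[2] i3,i4  blt.BR;sub.ALU  -- dual
[3] i5,i6  ld.MEM;xor.ALU  -- dual
[4] i7  sll.ALU  -- WAW r6
[5] i8  sub.ALU  -- tail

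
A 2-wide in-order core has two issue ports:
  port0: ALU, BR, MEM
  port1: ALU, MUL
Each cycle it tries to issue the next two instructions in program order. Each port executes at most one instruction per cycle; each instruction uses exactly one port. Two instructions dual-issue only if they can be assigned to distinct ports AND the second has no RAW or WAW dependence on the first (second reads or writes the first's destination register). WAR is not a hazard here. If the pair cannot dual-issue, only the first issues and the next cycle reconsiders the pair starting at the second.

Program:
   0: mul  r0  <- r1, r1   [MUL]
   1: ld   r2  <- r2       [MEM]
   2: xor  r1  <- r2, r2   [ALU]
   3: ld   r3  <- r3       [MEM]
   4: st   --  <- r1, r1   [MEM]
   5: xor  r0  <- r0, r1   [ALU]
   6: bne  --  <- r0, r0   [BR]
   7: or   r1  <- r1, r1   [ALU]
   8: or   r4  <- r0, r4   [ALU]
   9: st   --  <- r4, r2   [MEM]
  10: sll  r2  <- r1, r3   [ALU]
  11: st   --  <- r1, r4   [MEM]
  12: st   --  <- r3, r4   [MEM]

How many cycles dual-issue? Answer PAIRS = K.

PAIRS = 5

[0] i0+i1  mul.MUL;ld.MEM  -- dual
[1] i2+i3  xor.ALU;ld.MEM  -- dual
[2] i4+i5  st.MEM;xor.ALU  -- dual
[3] i6+i7  bne.BR;or.ALU  -- dual
[4] i8  or.ALU  -- RAW r4
[5] i9+i10  st.MEM;sll.ALU  -- dual
[6] i11  st.MEM  -- no-port MEM/MEM
[7] i12  st.MEM  -- tail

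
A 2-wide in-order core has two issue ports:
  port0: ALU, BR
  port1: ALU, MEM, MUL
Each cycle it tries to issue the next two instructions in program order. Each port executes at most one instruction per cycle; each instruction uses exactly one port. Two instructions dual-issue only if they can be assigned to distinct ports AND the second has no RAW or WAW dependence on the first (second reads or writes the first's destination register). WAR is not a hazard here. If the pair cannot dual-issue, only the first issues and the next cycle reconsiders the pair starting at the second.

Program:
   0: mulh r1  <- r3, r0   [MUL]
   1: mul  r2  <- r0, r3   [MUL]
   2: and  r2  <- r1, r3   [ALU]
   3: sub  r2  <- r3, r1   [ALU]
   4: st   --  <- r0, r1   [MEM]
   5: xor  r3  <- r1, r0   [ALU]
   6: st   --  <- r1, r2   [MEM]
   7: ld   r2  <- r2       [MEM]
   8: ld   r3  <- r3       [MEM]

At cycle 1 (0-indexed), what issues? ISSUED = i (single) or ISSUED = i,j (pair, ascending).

#0 head=0: mulh i0 no-port MUL/MUL
#1 head=1: mul i1 WAW r2
#2 head=2: and i2 WAW r2
#3 head=3: sub;st i3+i4 pair
#4 head=5: xor;st i5+i6 pair
#5 head=7: ld i7 no-port MEM/MEM
#6 head=8: ld i8 tail

ISSUED = 1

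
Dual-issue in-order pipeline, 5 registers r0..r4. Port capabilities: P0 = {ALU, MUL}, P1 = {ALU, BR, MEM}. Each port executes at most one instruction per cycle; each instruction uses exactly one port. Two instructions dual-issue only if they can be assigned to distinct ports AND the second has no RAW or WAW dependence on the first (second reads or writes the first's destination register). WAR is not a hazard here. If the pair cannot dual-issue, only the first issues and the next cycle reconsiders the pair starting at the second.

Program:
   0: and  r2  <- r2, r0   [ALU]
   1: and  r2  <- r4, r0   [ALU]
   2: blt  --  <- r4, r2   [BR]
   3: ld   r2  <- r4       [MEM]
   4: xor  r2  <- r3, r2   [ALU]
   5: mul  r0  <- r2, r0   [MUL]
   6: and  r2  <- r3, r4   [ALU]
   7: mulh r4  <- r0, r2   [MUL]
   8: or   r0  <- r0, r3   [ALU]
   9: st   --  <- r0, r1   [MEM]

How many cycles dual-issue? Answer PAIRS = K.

t=0 i0:and.ALU ; WAW r2
t=1 i1:and.ALU ; RAW r2
t=2 i2:blt.BR ; no-port BR/MEM
t=3 i3:ld.MEM ; RAW+WAW r2
t=4 i4:xor.ALU ; RAW r2
t=5 i5+i6:mul.MUL/and.ALU ; pair
t=6 i7+i8:mulh.MUL/or.ALU ; pair
t=7 i9:st.MEM ; tail

PAIRS = 2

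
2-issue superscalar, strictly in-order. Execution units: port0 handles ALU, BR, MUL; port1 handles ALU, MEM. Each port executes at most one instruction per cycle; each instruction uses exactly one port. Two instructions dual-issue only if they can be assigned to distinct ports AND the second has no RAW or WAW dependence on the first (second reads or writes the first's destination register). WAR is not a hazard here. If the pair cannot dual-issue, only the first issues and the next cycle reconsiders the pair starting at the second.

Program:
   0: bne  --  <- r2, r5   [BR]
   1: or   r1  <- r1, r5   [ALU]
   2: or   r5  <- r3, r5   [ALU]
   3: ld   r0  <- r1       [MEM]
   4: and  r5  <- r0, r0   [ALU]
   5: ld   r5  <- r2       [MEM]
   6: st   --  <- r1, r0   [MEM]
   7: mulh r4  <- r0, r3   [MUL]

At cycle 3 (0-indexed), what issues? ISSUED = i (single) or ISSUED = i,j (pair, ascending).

ISSUED = 5

0. bne;or @i0/i1  | 2-wide
1. or;ld @i2/i3  | 2-wide
2. and @i4  | WAW r5
3. ld @i5  | no-port MEM/MEM
4. st;mulh @i6/i7  | 2-wide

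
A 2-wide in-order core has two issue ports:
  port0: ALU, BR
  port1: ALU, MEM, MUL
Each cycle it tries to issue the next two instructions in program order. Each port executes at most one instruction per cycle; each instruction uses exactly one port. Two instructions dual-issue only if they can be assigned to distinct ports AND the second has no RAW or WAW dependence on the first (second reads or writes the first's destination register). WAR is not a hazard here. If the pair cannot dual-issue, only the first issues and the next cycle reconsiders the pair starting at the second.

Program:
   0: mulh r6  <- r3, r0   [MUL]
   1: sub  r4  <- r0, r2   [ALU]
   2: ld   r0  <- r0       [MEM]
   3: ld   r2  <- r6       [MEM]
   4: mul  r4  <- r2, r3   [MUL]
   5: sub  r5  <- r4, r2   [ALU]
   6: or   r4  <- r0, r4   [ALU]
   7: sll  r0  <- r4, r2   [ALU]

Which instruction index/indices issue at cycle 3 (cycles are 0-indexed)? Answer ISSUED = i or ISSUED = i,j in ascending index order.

ISSUED = 4

  cy0 -> i0,i1 (mulh;sub) 2-wide
  cy1 -> i2 (ld) no-port MEM/MEM
  cy2 -> i3 (ld) no-port MEM/MUL
  cy3 -> i4 (mul) RAW r4
  cy4 -> i5,i6 (sub;or) 2-wide
  cy5 -> i7 (sll) tail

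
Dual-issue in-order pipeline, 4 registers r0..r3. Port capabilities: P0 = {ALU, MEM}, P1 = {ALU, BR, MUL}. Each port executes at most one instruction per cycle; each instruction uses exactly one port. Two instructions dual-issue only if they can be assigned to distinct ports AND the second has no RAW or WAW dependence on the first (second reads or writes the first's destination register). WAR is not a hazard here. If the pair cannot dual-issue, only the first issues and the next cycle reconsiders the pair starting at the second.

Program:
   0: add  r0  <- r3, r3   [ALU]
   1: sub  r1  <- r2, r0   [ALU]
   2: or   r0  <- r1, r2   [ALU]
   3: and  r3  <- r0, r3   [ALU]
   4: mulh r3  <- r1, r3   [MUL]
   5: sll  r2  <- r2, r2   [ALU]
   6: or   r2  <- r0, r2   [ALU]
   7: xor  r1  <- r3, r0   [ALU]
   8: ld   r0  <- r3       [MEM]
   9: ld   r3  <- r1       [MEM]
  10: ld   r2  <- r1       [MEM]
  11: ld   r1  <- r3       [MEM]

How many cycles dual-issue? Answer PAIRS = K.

#0 head=0: add i0 RAW r0
#1 head=1: sub i1 RAW r1
#2 head=2: or i2 RAW r0
#3 head=3: and i3 RAW+WAW r3
#4 head=4: mulh/sll i4/i5 2-wide
#5 head=6: or/xor i6/i7 2-wide
#6 head=8: ld i8 no-port MEM/MEM
#7 head=9: ld i9 no-port MEM/MEM
#8 head=10: ld i10 no-port MEM/MEM
#9 head=11: ld i11 tail

PAIRS = 2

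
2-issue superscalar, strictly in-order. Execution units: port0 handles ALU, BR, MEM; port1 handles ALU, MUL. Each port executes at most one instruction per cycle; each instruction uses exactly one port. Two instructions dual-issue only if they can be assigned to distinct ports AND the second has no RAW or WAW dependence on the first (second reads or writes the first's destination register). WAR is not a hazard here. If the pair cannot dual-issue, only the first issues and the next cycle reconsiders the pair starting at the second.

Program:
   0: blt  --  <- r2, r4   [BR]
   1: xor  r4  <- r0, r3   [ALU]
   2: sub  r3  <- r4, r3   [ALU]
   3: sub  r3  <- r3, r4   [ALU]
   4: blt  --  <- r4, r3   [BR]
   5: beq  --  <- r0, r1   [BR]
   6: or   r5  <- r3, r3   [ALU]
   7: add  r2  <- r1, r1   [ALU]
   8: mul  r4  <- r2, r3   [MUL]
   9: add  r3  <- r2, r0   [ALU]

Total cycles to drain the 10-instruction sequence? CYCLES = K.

CYCLES = 7

t=0 i0&i1:blt.BR xor.ALU ; pair
t=1 i2:sub.ALU ; RAW+WAW r3
t=2 i3:sub.ALU ; RAW r3
t=3 i4:blt.BR ; no-port BR/BR
t=4 i5&i6:beq.BR or.ALU ; pair
t=5 i7:add.ALU ; RAW r2
t=6 i8&i9:mul.MUL add.ALU ; pair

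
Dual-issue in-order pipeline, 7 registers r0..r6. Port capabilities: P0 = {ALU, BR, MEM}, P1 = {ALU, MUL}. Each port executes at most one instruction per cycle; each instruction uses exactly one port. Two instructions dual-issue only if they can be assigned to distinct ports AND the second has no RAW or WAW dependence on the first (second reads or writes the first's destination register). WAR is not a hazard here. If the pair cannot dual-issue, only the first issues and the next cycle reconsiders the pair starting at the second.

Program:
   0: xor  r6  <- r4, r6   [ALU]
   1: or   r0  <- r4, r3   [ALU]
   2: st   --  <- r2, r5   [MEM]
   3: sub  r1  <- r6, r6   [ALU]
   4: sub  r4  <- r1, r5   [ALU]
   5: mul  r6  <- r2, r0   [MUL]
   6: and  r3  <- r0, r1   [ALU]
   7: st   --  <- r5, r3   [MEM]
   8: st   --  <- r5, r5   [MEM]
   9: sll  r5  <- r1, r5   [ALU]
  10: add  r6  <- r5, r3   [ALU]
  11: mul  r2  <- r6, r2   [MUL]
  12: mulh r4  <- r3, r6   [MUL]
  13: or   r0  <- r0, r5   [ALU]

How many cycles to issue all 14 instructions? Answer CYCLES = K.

[0] i0/i1  xor.ALU or.ALU  -- dual
[1] i2/i3  st.MEM sub.ALU  -- dual
[2] i4/i5  sub.ALU mul.MUL  -- dual
[3] i6  and.ALU  -- RAW r3
[4] i7  st.MEM  -- no-port MEM/MEM
[5] i8/i9  st.MEM sll.ALU  -- dual
[6] i10  add.ALU  -- RAW r6
[7] i11  mul.MUL  -- no-port MUL/MUL
[8] i12/i13  mulh.MUL or.ALU  -- dual

CYCLES = 9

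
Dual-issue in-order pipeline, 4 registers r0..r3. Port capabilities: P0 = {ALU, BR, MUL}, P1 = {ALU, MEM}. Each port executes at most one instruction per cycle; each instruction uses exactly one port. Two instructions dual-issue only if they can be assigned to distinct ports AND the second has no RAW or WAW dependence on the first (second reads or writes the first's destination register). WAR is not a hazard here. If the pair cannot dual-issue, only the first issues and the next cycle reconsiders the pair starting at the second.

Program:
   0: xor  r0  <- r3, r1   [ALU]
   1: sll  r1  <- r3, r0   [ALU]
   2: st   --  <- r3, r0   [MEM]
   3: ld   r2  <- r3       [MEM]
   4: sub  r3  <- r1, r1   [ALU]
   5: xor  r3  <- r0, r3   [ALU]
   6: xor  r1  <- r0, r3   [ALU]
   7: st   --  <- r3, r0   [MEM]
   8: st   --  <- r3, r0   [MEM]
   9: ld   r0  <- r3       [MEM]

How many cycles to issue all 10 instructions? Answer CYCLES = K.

#0 head=0: xor.ALU i0 RAW r0
#1 head=1: sll.ALU st.MEM i1+i2 pair
#2 head=3: ld.MEM sub.ALU i3+i4 pair
#3 head=5: xor.ALU i5 RAW r3
#4 head=6: xor.ALU st.MEM i6+i7 pair
#5 head=8: st.MEM i8 no-port MEM/MEM
#6 head=9: ld.MEM i9 tail

CYCLES = 7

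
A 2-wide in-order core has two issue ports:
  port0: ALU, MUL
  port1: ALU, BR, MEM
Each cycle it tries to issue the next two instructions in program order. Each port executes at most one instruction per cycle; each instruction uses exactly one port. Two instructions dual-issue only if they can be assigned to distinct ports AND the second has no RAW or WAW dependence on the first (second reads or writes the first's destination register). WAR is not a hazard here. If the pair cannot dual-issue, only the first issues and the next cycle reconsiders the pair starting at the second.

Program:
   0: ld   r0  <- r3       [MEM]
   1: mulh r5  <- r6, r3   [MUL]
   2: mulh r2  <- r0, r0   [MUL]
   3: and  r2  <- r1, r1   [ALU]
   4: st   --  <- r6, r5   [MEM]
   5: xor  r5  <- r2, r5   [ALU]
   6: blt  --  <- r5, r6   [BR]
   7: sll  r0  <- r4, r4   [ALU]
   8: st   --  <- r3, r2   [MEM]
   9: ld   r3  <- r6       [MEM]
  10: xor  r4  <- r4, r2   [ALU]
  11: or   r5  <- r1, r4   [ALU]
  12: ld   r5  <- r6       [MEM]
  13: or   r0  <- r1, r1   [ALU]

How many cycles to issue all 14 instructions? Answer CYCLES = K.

CYCLES = 9

c0: i0/i1 ld mulh  dual
c1: i2 mulh  WAW r2
c2: i3/i4 and st  dual
c3: i5 xor  RAW r5
c4: i6/i7 blt sll  dual
c5: i8 st  no-port MEM/MEM
c6: i9/i10 ld xor  dual
c7: i11 or  WAW r5
c8: i12/i13 ld or  dual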